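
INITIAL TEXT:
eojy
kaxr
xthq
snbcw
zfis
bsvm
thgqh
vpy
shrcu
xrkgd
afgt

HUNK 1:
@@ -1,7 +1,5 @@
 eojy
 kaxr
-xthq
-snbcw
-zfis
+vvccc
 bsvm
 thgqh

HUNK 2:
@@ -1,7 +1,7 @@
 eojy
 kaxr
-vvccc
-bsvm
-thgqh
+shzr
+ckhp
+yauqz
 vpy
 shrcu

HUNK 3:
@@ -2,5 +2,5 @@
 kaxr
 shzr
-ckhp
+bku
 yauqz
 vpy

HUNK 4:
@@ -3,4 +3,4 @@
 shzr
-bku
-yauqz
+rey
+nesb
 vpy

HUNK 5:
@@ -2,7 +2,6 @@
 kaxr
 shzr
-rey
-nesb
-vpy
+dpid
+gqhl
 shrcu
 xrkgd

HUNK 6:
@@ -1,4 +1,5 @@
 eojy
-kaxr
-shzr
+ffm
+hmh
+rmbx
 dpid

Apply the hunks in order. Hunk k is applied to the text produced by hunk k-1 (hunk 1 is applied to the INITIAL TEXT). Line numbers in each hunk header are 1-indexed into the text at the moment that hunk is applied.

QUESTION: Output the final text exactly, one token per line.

Answer: eojy
ffm
hmh
rmbx
dpid
gqhl
shrcu
xrkgd
afgt

Derivation:
Hunk 1: at line 1 remove [xthq,snbcw,zfis] add [vvccc] -> 9 lines: eojy kaxr vvccc bsvm thgqh vpy shrcu xrkgd afgt
Hunk 2: at line 1 remove [vvccc,bsvm,thgqh] add [shzr,ckhp,yauqz] -> 9 lines: eojy kaxr shzr ckhp yauqz vpy shrcu xrkgd afgt
Hunk 3: at line 2 remove [ckhp] add [bku] -> 9 lines: eojy kaxr shzr bku yauqz vpy shrcu xrkgd afgt
Hunk 4: at line 3 remove [bku,yauqz] add [rey,nesb] -> 9 lines: eojy kaxr shzr rey nesb vpy shrcu xrkgd afgt
Hunk 5: at line 2 remove [rey,nesb,vpy] add [dpid,gqhl] -> 8 lines: eojy kaxr shzr dpid gqhl shrcu xrkgd afgt
Hunk 6: at line 1 remove [kaxr,shzr] add [ffm,hmh,rmbx] -> 9 lines: eojy ffm hmh rmbx dpid gqhl shrcu xrkgd afgt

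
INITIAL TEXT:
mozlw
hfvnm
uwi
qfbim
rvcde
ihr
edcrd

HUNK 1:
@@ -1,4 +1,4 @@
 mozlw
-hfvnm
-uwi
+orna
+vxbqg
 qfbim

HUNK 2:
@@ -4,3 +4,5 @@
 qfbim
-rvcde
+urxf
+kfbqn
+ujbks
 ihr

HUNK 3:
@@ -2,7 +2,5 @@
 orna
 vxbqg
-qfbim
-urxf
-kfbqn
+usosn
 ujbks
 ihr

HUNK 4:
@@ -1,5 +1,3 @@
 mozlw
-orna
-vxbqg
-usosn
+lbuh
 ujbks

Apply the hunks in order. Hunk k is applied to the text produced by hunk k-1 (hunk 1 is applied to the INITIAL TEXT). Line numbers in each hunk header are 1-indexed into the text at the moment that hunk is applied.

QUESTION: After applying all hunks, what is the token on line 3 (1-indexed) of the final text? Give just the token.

Hunk 1: at line 1 remove [hfvnm,uwi] add [orna,vxbqg] -> 7 lines: mozlw orna vxbqg qfbim rvcde ihr edcrd
Hunk 2: at line 4 remove [rvcde] add [urxf,kfbqn,ujbks] -> 9 lines: mozlw orna vxbqg qfbim urxf kfbqn ujbks ihr edcrd
Hunk 3: at line 2 remove [qfbim,urxf,kfbqn] add [usosn] -> 7 lines: mozlw orna vxbqg usosn ujbks ihr edcrd
Hunk 4: at line 1 remove [orna,vxbqg,usosn] add [lbuh] -> 5 lines: mozlw lbuh ujbks ihr edcrd
Final line 3: ujbks

Answer: ujbks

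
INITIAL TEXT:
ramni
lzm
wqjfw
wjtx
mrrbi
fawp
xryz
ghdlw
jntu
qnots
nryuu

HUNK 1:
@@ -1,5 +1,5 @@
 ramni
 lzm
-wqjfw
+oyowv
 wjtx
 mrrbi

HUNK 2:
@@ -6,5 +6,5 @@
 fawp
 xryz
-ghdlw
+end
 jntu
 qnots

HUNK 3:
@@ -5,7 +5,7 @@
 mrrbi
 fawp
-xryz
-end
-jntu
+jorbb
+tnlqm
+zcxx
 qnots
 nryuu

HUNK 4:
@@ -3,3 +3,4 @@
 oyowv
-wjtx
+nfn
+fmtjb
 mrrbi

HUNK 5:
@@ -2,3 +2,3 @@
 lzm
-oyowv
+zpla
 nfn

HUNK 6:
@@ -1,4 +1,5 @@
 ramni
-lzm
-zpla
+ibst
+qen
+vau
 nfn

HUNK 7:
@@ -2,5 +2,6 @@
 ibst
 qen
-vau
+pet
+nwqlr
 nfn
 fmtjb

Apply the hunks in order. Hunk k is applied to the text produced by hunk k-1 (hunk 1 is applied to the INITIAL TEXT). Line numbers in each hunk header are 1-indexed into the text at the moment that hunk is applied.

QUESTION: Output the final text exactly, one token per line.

Hunk 1: at line 1 remove [wqjfw] add [oyowv] -> 11 lines: ramni lzm oyowv wjtx mrrbi fawp xryz ghdlw jntu qnots nryuu
Hunk 2: at line 6 remove [ghdlw] add [end] -> 11 lines: ramni lzm oyowv wjtx mrrbi fawp xryz end jntu qnots nryuu
Hunk 3: at line 5 remove [xryz,end,jntu] add [jorbb,tnlqm,zcxx] -> 11 lines: ramni lzm oyowv wjtx mrrbi fawp jorbb tnlqm zcxx qnots nryuu
Hunk 4: at line 3 remove [wjtx] add [nfn,fmtjb] -> 12 lines: ramni lzm oyowv nfn fmtjb mrrbi fawp jorbb tnlqm zcxx qnots nryuu
Hunk 5: at line 2 remove [oyowv] add [zpla] -> 12 lines: ramni lzm zpla nfn fmtjb mrrbi fawp jorbb tnlqm zcxx qnots nryuu
Hunk 6: at line 1 remove [lzm,zpla] add [ibst,qen,vau] -> 13 lines: ramni ibst qen vau nfn fmtjb mrrbi fawp jorbb tnlqm zcxx qnots nryuu
Hunk 7: at line 2 remove [vau] add [pet,nwqlr] -> 14 lines: ramni ibst qen pet nwqlr nfn fmtjb mrrbi fawp jorbb tnlqm zcxx qnots nryuu

Answer: ramni
ibst
qen
pet
nwqlr
nfn
fmtjb
mrrbi
fawp
jorbb
tnlqm
zcxx
qnots
nryuu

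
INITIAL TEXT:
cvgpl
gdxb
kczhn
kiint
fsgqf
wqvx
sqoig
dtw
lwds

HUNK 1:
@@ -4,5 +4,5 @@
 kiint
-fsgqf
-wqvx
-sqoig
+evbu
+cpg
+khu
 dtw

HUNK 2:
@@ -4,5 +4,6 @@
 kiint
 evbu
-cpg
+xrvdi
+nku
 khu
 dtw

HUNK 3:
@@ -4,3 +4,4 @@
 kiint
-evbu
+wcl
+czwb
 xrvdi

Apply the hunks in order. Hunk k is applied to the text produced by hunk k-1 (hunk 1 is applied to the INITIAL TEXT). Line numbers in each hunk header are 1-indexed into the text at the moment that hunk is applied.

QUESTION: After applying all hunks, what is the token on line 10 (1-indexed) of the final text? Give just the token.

Hunk 1: at line 4 remove [fsgqf,wqvx,sqoig] add [evbu,cpg,khu] -> 9 lines: cvgpl gdxb kczhn kiint evbu cpg khu dtw lwds
Hunk 2: at line 4 remove [cpg] add [xrvdi,nku] -> 10 lines: cvgpl gdxb kczhn kiint evbu xrvdi nku khu dtw lwds
Hunk 3: at line 4 remove [evbu] add [wcl,czwb] -> 11 lines: cvgpl gdxb kczhn kiint wcl czwb xrvdi nku khu dtw lwds
Final line 10: dtw

Answer: dtw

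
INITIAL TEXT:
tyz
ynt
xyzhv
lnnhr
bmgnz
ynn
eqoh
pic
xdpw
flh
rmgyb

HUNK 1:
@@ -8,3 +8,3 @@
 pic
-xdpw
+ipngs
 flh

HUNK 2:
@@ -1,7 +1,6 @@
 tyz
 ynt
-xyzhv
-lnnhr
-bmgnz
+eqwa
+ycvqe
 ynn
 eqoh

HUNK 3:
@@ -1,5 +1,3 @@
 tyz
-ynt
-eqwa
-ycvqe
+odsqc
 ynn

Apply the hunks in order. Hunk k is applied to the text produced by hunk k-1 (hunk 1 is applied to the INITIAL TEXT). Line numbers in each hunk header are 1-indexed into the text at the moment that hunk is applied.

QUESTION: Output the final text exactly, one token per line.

Hunk 1: at line 8 remove [xdpw] add [ipngs] -> 11 lines: tyz ynt xyzhv lnnhr bmgnz ynn eqoh pic ipngs flh rmgyb
Hunk 2: at line 1 remove [xyzhv,lnnhr,bmgnz] add [eqwa,ycvqe] -> 10 lines: tyz ynt eqwa ycvqe ynn eqoh pic ipngs flh rmgyb
Hunk 3: at line 1 remove [ynt,eqwa,ycvqe] add [odsqc] -> 8 lines: tyz odsqc ynn eqoh pic ipngs flh rmgyb

Answer: tyz
odsqc
ynn
eqoh
pic
ipngs
flh
rmgyb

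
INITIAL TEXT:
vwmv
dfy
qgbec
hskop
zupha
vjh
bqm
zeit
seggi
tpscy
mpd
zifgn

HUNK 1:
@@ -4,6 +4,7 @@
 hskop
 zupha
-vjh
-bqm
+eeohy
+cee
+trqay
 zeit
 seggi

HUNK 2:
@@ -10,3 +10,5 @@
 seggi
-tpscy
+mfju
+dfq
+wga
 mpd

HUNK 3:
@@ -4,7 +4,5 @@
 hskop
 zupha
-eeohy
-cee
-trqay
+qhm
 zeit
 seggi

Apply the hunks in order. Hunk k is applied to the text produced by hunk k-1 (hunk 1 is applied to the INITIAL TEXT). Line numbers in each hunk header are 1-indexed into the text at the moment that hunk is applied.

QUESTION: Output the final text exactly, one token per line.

Answer: vwmv
dfy
qgbec
hskop
zupha
qhm
zeit
seggi
mfju
dfq
wga
mpd
zifgn

Derivation:
Hunk 1: at line 4 remove [vjh,bqm] add [eeohy,cee,trqay] -> 13 lines: vwmv dfy qgbec hskop zupha eeohy cee trqay zeit seggi tpscy mpd zifgn
Hunk 2: at line 10 remove [tpscy] add [mfju,dfq,wga] -> 15 lines: vwmv dfy qgbec hskop zupha eeohy cee trqay zeit seggi mfju dfq wga mpd zifgn
Hunk 3: at line 4 remove [eeohy,cee,trqay] add [qhm] -> 13 lines: vwmv dfy qgbec hskop zupha qhm zeit seggi mfju dfq wga mpd zifgn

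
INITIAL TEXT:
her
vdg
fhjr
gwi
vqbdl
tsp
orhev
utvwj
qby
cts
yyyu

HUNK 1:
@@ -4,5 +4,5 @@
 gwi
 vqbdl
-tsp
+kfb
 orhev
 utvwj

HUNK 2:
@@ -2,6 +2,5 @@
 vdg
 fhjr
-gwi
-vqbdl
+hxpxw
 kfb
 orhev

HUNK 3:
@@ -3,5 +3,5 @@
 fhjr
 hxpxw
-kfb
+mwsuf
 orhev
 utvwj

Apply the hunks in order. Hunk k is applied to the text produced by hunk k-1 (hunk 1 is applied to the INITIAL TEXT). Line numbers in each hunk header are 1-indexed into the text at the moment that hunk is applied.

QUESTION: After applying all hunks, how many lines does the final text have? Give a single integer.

Hunk 1: at line 4 remove [tsp] add [kfb] -> 11 lines: her vdg fhjr gwi vqbdl kfb orhev utvwj qby cts yyyu
Hunk 2: at line 2 remove [gwi,vqbdl] add [hxpxw] -> 10 lines: her vdg fhjr hxpxw kfb orhev utvwj qby cts yyyu
Hunk 3: at line 3 remove [kfb] add [mwsuf] -> 10 lines: her vdg fhjr hxpxw mwsuf orhev utvwj qby cts yyyu
Final line count: 10

Answer: 10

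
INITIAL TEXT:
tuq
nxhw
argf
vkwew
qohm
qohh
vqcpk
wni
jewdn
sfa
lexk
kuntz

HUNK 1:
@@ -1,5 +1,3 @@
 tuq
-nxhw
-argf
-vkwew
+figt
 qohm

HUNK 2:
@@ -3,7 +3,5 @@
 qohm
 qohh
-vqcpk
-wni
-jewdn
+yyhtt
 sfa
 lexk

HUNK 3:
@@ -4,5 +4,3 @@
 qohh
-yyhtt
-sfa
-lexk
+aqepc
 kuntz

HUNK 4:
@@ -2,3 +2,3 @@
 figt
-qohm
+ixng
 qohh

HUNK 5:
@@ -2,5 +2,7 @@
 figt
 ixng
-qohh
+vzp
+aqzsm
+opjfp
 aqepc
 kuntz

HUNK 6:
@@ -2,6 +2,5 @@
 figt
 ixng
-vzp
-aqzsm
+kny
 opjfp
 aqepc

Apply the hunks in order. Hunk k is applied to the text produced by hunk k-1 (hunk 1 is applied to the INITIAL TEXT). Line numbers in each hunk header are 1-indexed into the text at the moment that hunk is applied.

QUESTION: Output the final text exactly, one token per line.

Answer: tuq
figt
ixng
kny
opjfp
aqepc
kuntz

Derivation:
Hunk 1: at line 1 remove [nxhw,argf,vkwew] add [figt] -> 10 lines: tuq figt qohm qohh vqcpk wni jewdn sfa lexk kuntz
Hunk 2: at line 3 remove [vqcpk,wni,jewdn] add [yyhtt] -> 8 lines: tuq figt qohm qohh yyhtt sfa lexk kuntz
Hunk 3: at line 4 remove [yyhtt,sfa,lexk] add [aqepc] -> 6 lines: tuq figt qohm qohh aqepc kuntz
Hunk 4: at line 2 remove [qohm] add [ixng] -> 6 lines: tuq figt ixng qohh aqepc kuntz
Hunk 5: at line 2 remove [qohh] add [vzp,aqzsm,opjfp] -> 8 lines: tuq figt ixng vzp aqzsm opjfp aqepc kuntz
Hunk 6: at line 2 remove [vzp,aqzsm] add [kny] -> 7 lines: tuq figt ixng kny opjfp aqepc kuntz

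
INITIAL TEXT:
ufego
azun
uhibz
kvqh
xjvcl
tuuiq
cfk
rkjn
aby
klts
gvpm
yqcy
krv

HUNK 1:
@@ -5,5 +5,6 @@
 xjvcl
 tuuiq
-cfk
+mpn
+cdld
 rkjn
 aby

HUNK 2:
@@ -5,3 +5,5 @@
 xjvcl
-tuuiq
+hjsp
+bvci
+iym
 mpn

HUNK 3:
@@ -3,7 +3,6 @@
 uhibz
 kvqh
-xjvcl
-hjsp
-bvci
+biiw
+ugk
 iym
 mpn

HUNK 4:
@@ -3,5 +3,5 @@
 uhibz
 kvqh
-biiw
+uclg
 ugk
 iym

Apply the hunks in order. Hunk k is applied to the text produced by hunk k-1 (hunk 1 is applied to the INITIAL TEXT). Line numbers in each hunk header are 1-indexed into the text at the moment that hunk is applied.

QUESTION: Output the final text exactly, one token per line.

Hunk 1: at line 5 remove [cfk] add [mpn,cdld] -> 14 lines: ufego azun uhibz kvqh xjvcl tuuiq mpn cdld rkjn aby klts gvpm yqcy krv
Hunk 2: at line 5 remove [tuuiq] add [hjsp,bvci,iym] -> 16 lines: ufego azun uhibz kvqh xjvcl hjsp bvci iym mpn cdld rkjn aby klts gvpm yqcy krv
Hunk 3: at line 3 remove [xjvcl,hjsp,bvci] add [biiw,ugk] -> 15 lines: ufego azun uhibz kvqh biiw ugk iym mpn cdld rkjn aby klts gvpm yqcy krv
Hunk 4: at line 3 remove [biiw] add [uclg] -> 15 lines: ufego azun uhibz kvqh uclg ugk iym mpn cdld rkjn aby klts gvpm yqcy krv

Answer: ufego
azun
uhibz
kvqh
uclg
ugk
iym
mpn
cdld
rkjn
aby
klts
gvpm
yqcy
krv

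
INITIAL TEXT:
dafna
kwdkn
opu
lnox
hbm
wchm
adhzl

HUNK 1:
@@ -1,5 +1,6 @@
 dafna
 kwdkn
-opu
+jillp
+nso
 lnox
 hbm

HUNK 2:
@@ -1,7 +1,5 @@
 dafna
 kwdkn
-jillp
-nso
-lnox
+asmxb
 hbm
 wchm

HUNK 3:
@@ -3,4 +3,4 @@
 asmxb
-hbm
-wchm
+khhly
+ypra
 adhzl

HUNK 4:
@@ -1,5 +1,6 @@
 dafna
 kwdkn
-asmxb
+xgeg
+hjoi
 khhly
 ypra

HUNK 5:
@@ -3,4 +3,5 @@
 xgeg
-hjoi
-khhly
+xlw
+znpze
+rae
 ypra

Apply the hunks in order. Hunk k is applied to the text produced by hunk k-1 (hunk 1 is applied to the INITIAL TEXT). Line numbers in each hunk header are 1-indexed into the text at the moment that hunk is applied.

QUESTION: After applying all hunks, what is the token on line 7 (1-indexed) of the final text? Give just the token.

Answer: ypra

Derivation:
Hunk 1: at line 1 remove [opu] add [jillp,nso] -> 8 lines: dafna kwdkn jillp nso lnox hbm wchm adhzl
Hunk 2: at line 1 remove [jillp,nso,lnox] add [asmxb] -> 6 lines: dafna kwdkn asmxb hbm wchm adhzl
Hunk 3: at line 3 remove [hbm,wchm] add [khhly,ypra] -> 6 lines: dafna kwdkn asmxb khhly ypra adhzl
Hunk 4: at line 1 remove [asmxb] add [xgeg,hjoi] -> 7 lines: dafna kwdkn xgeg hjoi khhly ypra adhzl
Hunk 5: at line 3 remove [hjoi,khhly] add [xlw,znpze,rae] -> 8 lines: dafna kwdkn xgeg xlw znpze rae ypra adhzl
Final line 7: ypra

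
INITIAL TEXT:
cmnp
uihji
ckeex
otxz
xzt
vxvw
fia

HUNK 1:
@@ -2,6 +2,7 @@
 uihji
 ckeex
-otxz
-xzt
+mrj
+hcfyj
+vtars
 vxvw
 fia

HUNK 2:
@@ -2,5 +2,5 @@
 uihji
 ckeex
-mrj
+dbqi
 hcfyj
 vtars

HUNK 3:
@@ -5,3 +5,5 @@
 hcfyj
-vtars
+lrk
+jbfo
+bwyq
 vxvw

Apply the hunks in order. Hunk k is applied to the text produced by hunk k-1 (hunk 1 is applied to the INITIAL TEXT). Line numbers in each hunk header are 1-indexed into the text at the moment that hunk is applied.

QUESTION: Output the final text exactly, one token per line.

Answer: cmnp
uihji
ckeex
dbqi
hcfyj
lrk
jbfo
bwyq
vxvw
fia

Derivation:
Hunk 1: at line 2 remove [otxz,xzt] add [mrj,hcfyj,vtars] -> 8 lines: cmnp uihji ckeex mrj hcfyj vtars vxvw fia
Hunk 2: at line 2 remove [mrj] add [dbqi] -> 8 lines: cmnp uihji ckeex dbqi hcfyj vtars vxvw fia
Hunk 3: at line 5 remove [vtars] add [lrk,jbfo,bwyq] -> 10 lines: cmnp uihji ckeex dbqi hcfyj lrk jbfo bwyq vxvw fia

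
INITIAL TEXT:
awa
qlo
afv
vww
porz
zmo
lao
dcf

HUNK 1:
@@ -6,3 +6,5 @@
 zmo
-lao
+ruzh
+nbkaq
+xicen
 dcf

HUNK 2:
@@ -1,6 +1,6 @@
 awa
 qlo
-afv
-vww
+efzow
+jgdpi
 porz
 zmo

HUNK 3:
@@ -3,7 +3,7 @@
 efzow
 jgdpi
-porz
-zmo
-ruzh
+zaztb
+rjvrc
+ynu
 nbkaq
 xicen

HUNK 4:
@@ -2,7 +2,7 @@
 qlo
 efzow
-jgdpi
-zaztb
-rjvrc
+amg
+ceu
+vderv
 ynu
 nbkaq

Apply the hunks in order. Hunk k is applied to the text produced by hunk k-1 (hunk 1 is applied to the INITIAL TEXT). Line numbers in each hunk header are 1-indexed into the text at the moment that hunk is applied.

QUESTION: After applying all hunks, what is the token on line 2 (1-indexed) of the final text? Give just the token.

Answer: qlo

Derivation:
Hunk 1: at line 6 remove [lao] add [ruzh,nbkaq,xicen] -> 10 lines: awa qlo afv vww porz zmo ruzh nbkaq xicen dcf
Hunk 2: at line 1 remove [afv,vww] add [efzow,jgdpi] -> 10 lines: awa qlo efzow jgdpi porz zmo ruzh nbkaq xicen dcf
Hunk 3: at line 3 remove [porz,zmo,ruzh] add [zaztb,rjvrc,ynu] -> 10 lines: awa qlo efzow jgdpi zaztb rjvrc ynu nbkaq xicen dcf
Hunk 4: at line 2 remove [jgdpi,zaztb,rjvrc] add [amg,ceu,vderv] -> 10 lines: awa qlo efzow amg ceu vderv ynu nbkaq xicen dcf
Final line 2: qlo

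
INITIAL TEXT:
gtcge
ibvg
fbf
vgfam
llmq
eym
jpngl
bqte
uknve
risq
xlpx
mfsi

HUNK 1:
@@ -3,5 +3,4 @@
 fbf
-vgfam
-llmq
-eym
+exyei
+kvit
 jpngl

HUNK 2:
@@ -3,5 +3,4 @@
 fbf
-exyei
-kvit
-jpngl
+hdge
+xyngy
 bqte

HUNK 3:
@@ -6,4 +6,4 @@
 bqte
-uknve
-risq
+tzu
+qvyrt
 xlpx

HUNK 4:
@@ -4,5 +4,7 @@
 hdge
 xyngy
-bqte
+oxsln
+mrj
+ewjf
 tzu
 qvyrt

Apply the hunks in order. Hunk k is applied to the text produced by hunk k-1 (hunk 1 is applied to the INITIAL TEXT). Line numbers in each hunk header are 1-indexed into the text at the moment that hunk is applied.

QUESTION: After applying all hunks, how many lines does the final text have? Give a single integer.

Answer: 12

Derivation:
Hunk 1: at line 3 remove [vgfam,llmq,eym] add [exyei,kvit] -> 11 lines: gtcge ibvg fbf exyei kvit jpngl bqte uknve risq xlpx mfsi
Hunk 2: at line 3 remove [exyei,kvit,jpngl] add [hdge,xyngy] -> 10 lines: gtcge ibvg fbf hdge xyngy bqte uknve risq xlpx mfsi
Hunk 3: at line 6 remove [uknve,risq] add [tzu,qvyrt] -> 10 lines: gtcge ibvg fbf hdge xyngy bqte tzu qvyrt xlpx mfsi
Hunk 4: at line 4 remove [bqte] add [oxsln,mrj,ewjf] -> 12 lines: gtcge ibvg fbf hdge xyngy oxsln mrj ewjf tzu qvyrt xlpx mfsi
Final line count: 12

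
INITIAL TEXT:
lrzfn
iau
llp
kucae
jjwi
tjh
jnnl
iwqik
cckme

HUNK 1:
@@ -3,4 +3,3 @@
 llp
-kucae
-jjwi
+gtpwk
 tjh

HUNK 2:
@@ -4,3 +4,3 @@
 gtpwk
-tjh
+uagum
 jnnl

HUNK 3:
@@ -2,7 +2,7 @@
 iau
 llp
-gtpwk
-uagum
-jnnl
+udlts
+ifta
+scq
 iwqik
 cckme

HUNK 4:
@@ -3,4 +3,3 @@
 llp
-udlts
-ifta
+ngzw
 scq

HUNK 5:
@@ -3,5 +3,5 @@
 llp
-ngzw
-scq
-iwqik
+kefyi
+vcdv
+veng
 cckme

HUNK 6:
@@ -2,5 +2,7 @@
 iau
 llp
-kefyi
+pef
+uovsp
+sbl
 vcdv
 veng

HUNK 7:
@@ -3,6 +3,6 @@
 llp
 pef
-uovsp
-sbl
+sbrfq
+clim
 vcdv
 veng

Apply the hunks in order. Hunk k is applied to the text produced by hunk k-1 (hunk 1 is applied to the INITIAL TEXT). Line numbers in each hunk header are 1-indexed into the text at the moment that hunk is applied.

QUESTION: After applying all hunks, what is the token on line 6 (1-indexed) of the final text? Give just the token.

Hunk 1: at line 3 remove [kucae,jjwi] add [gtpwk] -> 8 lines: lrzfn iau llp gtpwk tjh jnnl iwqik cckme
Hunk 2: at line 4 remove [tjh] add [uagum] -> 8 lines: lrzfn iau llp gtpwk uagum jnnl iwqik cckme
Hunk 3: at line 2 remove [gtpwk,uagum,jnnl] add [udlts,ifta,scq] -> 8 lines: lrzfn iau llp udlts ifta scq iwqik cckme
Hunk 4: at line 3 remove [udlts,ifta] add [ngzw] -> 7 lines: lrzfn iau llp ngzw scq iwqik cckme
Hunk 5: at line 3 remove [ngzw,scq,iwqik] add [kefyi,vcdv,veng] -> 7 lines: lrzfn iau llp kefyi vcdv veng cckme
Hunk 6: at line 2 remove [kefyi] add [pef,uovsp,sbl] -> 9 lines: lrzfn iau llp pef uovsp sbl vcdv veng cckme
Hunk 7: at line 3 remove [uovsp,sbl] add [sbrfq,clim] -> 9 lines: lrzfn iau llp pef sbrfq clim vcdv veng cckme
Final line 6: clim

Answer: clim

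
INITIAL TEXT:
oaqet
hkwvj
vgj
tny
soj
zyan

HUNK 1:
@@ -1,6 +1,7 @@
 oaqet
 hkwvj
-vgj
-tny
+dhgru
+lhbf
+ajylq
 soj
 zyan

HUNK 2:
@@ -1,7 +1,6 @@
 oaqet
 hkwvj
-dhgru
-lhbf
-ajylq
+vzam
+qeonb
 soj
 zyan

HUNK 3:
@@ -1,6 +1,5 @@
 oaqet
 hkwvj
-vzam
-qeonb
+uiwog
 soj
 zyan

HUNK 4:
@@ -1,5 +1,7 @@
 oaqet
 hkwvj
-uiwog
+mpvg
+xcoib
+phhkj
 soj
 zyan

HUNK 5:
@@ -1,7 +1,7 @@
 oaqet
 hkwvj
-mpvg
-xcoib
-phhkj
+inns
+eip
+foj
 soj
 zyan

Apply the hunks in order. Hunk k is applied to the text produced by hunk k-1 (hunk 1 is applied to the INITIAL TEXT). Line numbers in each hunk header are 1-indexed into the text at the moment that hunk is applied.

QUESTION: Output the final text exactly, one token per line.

Hunk 1: at line 1 remove [vgj,tny] add [dhgru,lhbf,ajylq] -> 7 lines: oaqet hkwvj dhgru lhbf ajylq soj zyan
Hunk 2: at line 1 remove [dhgru,lhbf,ajylq] add [vzam,qeonb] -> 6 lines: oaqet hkwvj vzam qeonb soj zyan
Hunk 3: at line 1 remove [vzam,qeonb] add [uiwog] -> 5 lines: oaqet hkwvj uiwog soj zyan
Hunk 4: at line 1 remove [uiwog] add [mpvg,xcoib,phhkj] -> 7 lines: oaqet hkwvj mpvg xcoib phhkj soj zyan
Hunk 5: at line 1 remove [mpvg,xcoib,phhkj] add [inns,eip,foj] -> 7 lines: oaqet hkwvj inns eip foj soj zyan

Answer: oaqet
hkwvj
inns
eip
foj
soj
zyan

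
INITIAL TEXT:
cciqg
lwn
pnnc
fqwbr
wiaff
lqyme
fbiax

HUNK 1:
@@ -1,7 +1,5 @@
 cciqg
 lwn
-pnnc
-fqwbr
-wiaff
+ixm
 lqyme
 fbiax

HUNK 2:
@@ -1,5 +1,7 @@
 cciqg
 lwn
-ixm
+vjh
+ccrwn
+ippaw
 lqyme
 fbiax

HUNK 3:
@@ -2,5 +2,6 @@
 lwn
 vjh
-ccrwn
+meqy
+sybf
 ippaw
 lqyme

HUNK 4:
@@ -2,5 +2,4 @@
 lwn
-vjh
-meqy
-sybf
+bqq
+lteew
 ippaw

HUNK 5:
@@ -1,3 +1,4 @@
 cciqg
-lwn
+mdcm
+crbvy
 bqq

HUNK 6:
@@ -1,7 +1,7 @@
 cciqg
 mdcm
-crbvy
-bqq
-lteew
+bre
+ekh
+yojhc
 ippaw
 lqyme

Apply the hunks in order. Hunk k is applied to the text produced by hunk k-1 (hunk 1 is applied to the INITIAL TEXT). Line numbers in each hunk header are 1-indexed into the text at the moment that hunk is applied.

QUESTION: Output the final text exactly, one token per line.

Hunk 1: at line 1 remove [pnnc,fqwbr,wiaff] add [ixm] -> 5 lines: cciqg lwn ixm lqyme fbiax
Hunk 2: at line 1 remove [ixm] add [vjh,ccrwn,ippaw] -> 7 lines: cciqg lwn vjh ccrwn ippaw lqyme fbiax
Hunk 3: at line 2 remove [ccrwn] add [meqy,sybf] -> 8 lines: cciqg lwn vjh meqy sybf ippaw lqyme fbiax
Hunk 4: at line 2 remove [vjh,meqy,sybf] add [bqq,lteew] -> 7 lines: cciqg lwn bqq lteew ippaw lqyme fbiax
Hunk 5: at line 1 remove [lwn] add [mdcm,crbvy] -> 8 lines: cciqg mdcm crbvy bqq lteew ippaw lqyme fbiax
Hunk 6: at line 1 remove [crbvy,bqq,lteew] add [bre,ekh,yojhc] -> 8 lines: cciqg mdcm bre ekh yojhc ippaw lqyme fbiax

Answer: cciqg
mdcm
bre
ekh
yojhc
ippaw
lqyme
fbiax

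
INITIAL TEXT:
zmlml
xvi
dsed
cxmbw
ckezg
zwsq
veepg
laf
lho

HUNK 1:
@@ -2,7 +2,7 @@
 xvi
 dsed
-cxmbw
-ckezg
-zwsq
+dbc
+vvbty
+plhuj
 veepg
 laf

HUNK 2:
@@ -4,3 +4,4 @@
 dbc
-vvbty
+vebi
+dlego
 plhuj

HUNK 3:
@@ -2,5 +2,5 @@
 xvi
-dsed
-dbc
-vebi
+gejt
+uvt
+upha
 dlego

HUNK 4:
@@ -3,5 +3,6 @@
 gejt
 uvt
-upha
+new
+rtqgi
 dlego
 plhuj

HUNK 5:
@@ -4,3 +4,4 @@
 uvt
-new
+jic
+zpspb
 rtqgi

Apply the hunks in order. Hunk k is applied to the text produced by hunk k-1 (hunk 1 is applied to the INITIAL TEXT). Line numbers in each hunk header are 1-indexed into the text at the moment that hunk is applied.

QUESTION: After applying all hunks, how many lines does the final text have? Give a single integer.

Answer: 12

Derivation:
Hunk 1: at line 2 remove [cxmbw,ckezg,zwsq] add [dbc,vvbty,plhuj] -> 9 lines: zmlml xvi dsed dbc vvbty plhuj veepg laf lho
Hunk 2: at line 4 remove [vvbty] add [vebi,dlego] -> 10 lines: zmlml xvi dsed dbc vebi dlego plhuj veepg laf lho
Hunk 3: at line 2 remove [dsed,dbc,vebi] add [gejt,uvt,upha] -> 10 lines: zmlml xvi gejt uvt upha dlego plhuj veepg laf lho
Hunk 4: at line 3 remove [upha] add [new,rtqgi] -> 11 lines: zmlml xvi gejt uvt new rtqgi dlego plhuj veepg laf lho
Hunk 5: at line 4 remove [new] add [jic,zpspb] -> 12 lines: zmlml xvi gejt uvt jic zpspb rtqgi dlego plhuj veepg laf lho
Final line count: 12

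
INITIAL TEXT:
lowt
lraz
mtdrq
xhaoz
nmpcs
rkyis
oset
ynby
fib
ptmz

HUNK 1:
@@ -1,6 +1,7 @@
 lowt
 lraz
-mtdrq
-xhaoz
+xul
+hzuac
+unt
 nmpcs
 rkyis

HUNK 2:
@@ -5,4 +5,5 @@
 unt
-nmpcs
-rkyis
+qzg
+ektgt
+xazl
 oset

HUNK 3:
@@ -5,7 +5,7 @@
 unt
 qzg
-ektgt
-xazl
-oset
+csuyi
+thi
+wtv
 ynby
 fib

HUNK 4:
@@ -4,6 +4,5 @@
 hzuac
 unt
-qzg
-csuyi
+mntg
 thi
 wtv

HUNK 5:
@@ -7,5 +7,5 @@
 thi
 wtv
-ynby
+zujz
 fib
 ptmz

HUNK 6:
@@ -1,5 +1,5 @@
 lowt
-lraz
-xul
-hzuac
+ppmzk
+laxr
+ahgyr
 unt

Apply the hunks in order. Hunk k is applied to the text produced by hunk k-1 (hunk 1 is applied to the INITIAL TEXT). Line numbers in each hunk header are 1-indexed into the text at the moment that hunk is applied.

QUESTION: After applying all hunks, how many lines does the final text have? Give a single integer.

Hunk 1: at line 1 remove [mtdrq,xhaoz] add [xul,hzuac,unt] -> 11 lines: lowt lraz xul hzuac unt nmpcs rkyis oset ynby fib ptmz
Hunk 2: at line 5 remove [nmpcs,rkyis] add [qzg,ektgt,xazl] -> 12 lines: lowt lraz xul hzuac unt qzg ektgt xazl oset ynby fib ptmz
Hunk 3: at line 5 remove [ektgt,xazl,oset] add [csuyi,thi,wtv] -> 12 lines: lowt lraz xul hzuac unt qzg csuyi thi wtv ynby fib ptmz
Hunk 4: at line 4 remove [qzg,csuyi] add [mntg] -> 11 lines: lowt lraz xul hzuac unt mntg thi wtv ynby fib ptmz
Hunk 5: at line 7 remove [ynby] add [zujz] -> 11 lines: lowt lraz xul hzuac unt mntg thi wtv zujz fib ptmz
Hunk 6: at line 1 remove [lraz,xul,hzuac] add [ppmzk,laxr,ahgyr] -> 11 lines: lowt ppmzk laxr ahgyr unt mntg thi wtv zujz fib ptmz
Final line count: 11

Answer: 11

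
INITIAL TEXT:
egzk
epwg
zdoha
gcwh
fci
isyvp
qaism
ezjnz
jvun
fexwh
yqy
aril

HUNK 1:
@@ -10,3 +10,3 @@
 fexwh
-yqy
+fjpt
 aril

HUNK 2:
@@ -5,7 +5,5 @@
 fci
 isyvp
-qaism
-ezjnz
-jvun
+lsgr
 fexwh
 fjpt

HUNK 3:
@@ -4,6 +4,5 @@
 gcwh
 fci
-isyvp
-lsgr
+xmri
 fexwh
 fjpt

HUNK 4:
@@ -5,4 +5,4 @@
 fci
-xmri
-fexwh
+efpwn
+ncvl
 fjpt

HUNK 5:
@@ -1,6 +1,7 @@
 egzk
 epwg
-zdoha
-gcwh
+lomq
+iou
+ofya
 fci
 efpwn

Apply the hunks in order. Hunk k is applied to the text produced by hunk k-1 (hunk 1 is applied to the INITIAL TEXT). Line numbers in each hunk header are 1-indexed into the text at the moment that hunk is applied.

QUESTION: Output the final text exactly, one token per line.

Answer: egzk
epwg
lomq
iou
ofya
fci
efpwn
ncvl
fjpt
aril

Derivation:
Hunk 1: at line 10 remove [yqy] add [fjpt] -> 12 lines: egzk epwg zdoha gcwh fci isyvp qaism ezjnz jvun fexwh fjpt aril
Hunk 2: at line 5 remove [qaism,ezjnz,jvun] add [lsgr] -> 10 lines: egzk epwg zdoha gcwh fci isyvp lsgr fexwh fjpt aril
Hunk 3: at line 4 remove [isyvp,lsgr] add [xmri] -> 9 lines: egzk epwg zdoha gcwh fci xmri fexwh fjpt aril
Hunk 4: at line 5 remove [xmri,fexwh] add [efpwn,ncvl] -> 9 lines: egzk epwg zdoha gcwh fci efpwn ncvl fjpt aril
Hunk 5: at line 1 remove [zdoha,gcwh] add [lomq,iou,ofya] -> 10 lines: egzk epwg lomq iou ofya fci efpwn ncvl fjpt aril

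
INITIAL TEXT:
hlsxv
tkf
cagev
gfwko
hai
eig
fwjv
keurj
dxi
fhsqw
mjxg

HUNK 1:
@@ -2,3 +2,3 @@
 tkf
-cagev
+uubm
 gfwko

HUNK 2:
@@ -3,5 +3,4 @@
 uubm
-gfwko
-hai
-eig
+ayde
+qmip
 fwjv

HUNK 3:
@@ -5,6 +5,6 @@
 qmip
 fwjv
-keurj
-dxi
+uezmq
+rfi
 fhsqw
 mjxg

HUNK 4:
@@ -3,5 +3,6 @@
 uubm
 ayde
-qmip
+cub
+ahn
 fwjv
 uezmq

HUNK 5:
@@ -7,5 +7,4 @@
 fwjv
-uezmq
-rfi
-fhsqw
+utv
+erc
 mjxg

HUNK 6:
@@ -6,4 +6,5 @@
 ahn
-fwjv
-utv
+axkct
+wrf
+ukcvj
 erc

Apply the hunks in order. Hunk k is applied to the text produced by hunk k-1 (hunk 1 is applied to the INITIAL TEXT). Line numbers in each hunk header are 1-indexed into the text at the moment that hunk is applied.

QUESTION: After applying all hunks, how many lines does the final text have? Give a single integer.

Hunk 1: at line 2 remove [cagev] add [uubm] -> 11 lines: hlsxv tkf uubm gfwko hai eig fwjv keurj dxi fhsqw mjxg
Hunk 2: at line 3 remove [gfwko,hai,eig] add [ayde,qmip] -> 10 lines: hlsxv tkf uubm ayde qmip fwjv keurj dxi fhsqw mjxg
Hunk 3: at line 5 remove [keurj,dxi] add [uezmq,rfi] -> 10 lines: hlsxv tkf uubm ayde qmip fwjv uezmq rfi fhsqw mjxg
Hunk 4: at line 3 remove [qmip] add [cub,ahn] -> 11 lines: hlsxv tkf uubm ayde cub ahn fwjv uezmq rfi fhsqw mjxg
Hunk 5: at line 7 remove [uezmq,rfi,fhsqw] add [utv,erc] -> 10 lines: hlsxv tkf uubm ayde cub ahn fwjv utv erc mjxg
Hunk 6: at line 6 remove [fwjv,utv] add [axkct,wrf,ukcvj] -> 11 lines: hlsxv tkf uubm ayde cub ahn axkct wrf ukcvj erc mjxg
Final line count: 11

Answer: 11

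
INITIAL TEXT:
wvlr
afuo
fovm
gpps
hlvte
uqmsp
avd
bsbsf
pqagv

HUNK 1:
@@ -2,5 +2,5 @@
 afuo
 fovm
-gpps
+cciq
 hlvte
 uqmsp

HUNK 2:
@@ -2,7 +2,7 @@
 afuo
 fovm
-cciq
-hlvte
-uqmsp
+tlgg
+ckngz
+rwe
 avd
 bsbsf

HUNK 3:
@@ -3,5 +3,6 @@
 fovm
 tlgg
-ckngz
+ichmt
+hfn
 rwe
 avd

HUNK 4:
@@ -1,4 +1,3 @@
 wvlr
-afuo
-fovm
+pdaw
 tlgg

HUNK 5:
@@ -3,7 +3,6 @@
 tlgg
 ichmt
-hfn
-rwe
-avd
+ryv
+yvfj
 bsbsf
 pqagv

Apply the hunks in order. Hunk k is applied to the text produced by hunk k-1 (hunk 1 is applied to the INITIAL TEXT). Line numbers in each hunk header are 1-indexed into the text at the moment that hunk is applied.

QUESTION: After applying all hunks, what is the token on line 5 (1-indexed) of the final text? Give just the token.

Answer: ryv

Derivation:
Hunk 1: at line 2 remove [gpps] add [cciq] -> 9 lines: wvlr afuo fovm cciq hlvte uqmsp avd bsbsf pqagv
Hunk 2: at line 2 remove [cciq,hlvte,uqmsp] add [tlgg,ckngz,rwe] -> 9 lines: wvlr afuo fovm tlgg ckngz rwe avd bsbsf pqagv
Hunk 3: at line 3 remove [ckngz] add [ichmt,hfn] -> 10 lines: wvlr afuo fovm tlgg ichmt hfn rwe avd bsbsf pqagv
Hunk 4: at line 1 remove [afuo,fovm] add [pdaw] -> 9 lines: wvlr pdaw tlgg ichmt hfn rwe avd bsbsf pqagv
Hunk 5: at line 3 remove [hfn,rwe,avd] add [ryv,yvfj] -> 8 lines: wvlr pdaw tlgg ichmt ryv yvfj bsbsf pqagv
Final line 5: ryv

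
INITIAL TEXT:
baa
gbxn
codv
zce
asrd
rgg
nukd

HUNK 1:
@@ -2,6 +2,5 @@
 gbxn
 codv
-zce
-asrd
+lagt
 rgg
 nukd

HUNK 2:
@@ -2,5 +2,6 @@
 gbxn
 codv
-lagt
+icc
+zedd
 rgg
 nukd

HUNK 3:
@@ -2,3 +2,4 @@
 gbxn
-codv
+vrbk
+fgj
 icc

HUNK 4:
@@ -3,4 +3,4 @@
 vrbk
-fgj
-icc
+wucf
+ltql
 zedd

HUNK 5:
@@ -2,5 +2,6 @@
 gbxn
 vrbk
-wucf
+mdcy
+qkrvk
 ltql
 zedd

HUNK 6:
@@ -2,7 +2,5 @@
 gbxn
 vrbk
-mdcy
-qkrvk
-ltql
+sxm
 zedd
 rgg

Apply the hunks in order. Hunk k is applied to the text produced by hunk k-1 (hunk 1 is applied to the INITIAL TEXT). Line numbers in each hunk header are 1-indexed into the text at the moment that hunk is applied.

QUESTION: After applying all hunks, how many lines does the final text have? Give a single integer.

Answer: 7

Derivation:
Hunk 1: at line 2 remove [zce,asrd] add [lagt] -> 6 lines: baa gbxn codv lagt rgg nukd
Hunk 2: at line 2 remove [lagt] add [icc,zedd] -> 7 lines: baa gbxn codv icc zedd rgg nukd
Hunk 3: at line 2 remove [codv] add [vrbk,fgj] -> 8 lines: baa gbxn vrbk fgj icc zedd rgg nukd
Hunk 4: at line 3 remove [fgj,icc] add [wucf,ltql] -> 8 lines: baa gbxn vrbk wucf ltql zedd rgg nukd
Hunk 5: at line 2 remove [wucf] add [mdcy,qkrvk] -> 9 lines: baa gbxn vrbk mdcy qkrvk ltql zedd rgg nukd
Hunk 6: at line 2 remove [mdcy,qkrvk,ltql] add [sxm] -> 7 lines: baa gbxn vrbk sxm zedd rgg nukd
Final line count: 7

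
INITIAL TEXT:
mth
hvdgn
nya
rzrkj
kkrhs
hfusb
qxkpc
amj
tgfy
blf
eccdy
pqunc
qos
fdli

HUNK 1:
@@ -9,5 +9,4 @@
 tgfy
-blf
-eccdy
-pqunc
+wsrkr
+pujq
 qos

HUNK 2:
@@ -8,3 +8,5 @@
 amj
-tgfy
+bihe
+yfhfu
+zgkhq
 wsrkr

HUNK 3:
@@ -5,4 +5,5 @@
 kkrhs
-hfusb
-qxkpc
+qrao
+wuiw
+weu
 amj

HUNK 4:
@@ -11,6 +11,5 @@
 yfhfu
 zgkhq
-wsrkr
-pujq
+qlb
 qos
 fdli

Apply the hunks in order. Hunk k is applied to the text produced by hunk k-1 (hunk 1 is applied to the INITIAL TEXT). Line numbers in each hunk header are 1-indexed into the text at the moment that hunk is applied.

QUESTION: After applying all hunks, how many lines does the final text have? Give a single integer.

Hunk 1: at line 9 remove [blf,eccdy,pqunc] add [wsrkr,pujq] -> 13 lines: mth hvdgn nya rzrkj kkrhs hfusb qxkpc amj tgfy wsrkr pujq qos fdli
Hunk 2: at line 8 remove [tgfy] add [bihe,yfhfu,zgkhq] -> 15 lines: mth hvdgn nya rzrkj kkrhs hfusb qxkpc amj bihe yfhfu zgkhq wsrkr pujq qos fdli
Hunk 3: at line 5 remove [hfusb,qxkpc] add [qrao,wuiw,weu] -> 16 lines: mth hvdgn nya rzrkj kkrhs qrao wuiw weu amj bihe yfhfu zgkhq wsrkr pujq qos fdli
Hunk 4: at line 11 remove [wsrkr,pujq] add [qlb] -> 15 lines: mth hvdgn nya rzrkj kkrhs qrao wuiw weu amj bihe yfhfu zgkhq qlb qos fdli
Final line count: 15

Answer: 15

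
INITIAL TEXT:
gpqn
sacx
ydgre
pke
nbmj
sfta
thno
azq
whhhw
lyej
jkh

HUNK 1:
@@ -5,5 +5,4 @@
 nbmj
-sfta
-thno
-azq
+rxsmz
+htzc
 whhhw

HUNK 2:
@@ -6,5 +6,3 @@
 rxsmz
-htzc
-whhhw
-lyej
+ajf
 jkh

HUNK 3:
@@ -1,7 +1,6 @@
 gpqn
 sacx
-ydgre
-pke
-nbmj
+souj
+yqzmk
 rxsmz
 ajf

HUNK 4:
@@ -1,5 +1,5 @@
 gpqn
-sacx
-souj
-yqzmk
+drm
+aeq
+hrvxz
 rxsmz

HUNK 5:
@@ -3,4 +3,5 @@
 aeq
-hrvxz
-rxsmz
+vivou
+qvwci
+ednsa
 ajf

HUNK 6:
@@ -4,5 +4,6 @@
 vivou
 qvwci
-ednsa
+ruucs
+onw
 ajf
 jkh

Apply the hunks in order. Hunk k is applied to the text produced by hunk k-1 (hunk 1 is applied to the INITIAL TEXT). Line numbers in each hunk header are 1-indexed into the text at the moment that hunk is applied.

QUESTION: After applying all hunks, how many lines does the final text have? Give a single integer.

Answer: 9

Derivation:
Hunk 1: at line 5 remove [sfta,thno,azq] add [rxsmz,htzc] -> 10 lines: gpqn sacx ydgre pke nbmj rxsmz htzc whhhw lyej jkh
Hunk 2: at line 6 remove [htzc,whhhw,lyej] add [ajf] -> 8 lines: gpqn sacx ydgre pke nbmj rxsmz ajf jkh
Hunk 3: at line 1 remove [ydgre,pke,nbmj] add [souj,yqzmk] -> 7 lines: gpqn sacx souj yqzmk rxsmz ajf jkh
Hunk 4: at line 1 remove [sacx,souj,yqzmk] add [drm,aeq,hrvxz] -> 7 lines: gpqn drm aeq hrvxz rxsmz ajf jkh
Hunk 5: at line 3 remove [hrvxz,rxsmz] add [vivou,qvwci,ednsa] -> 8 lines: gpqn drm aeq vivou qvwci ednsa ajf jkh
Hunk 6: at line 4 remove [ednsa] add [ruucs,onw] -> 9 lines: gpqn drm aeq vivou qvwci ruucs onw ajf jkh
Final line count: 9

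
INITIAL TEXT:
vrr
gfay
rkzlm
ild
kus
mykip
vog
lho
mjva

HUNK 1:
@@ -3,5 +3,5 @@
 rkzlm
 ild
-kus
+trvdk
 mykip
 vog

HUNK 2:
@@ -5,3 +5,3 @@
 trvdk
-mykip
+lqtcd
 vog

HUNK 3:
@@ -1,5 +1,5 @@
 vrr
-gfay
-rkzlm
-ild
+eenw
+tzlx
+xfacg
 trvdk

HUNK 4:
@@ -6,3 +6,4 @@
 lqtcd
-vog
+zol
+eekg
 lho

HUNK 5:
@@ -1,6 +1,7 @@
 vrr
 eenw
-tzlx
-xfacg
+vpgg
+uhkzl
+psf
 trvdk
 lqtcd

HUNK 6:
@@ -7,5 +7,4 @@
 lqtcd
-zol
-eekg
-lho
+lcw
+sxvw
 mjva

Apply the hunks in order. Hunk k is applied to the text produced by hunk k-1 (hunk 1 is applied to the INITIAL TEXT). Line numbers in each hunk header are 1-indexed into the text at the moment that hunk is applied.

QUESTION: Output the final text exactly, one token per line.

Answer: vrr
eenw
vpgg
uhkzl
psf
trvdk
lqtcd
lcw
sxvw
mjva

Derivation:
Hunk 1: at line 3 remove [kus] add [trvdk] -> 9 lines: vrr gfay rkzlm ild trvdk mykip vog lho mjva
Hunk 2: at line 5 remove [mykip] add [lqtcd] -> 9 lines: vrr gfay rkzlm ild trvdk lqtcd vog lho mjva
Hunk 3: at line 1 remove [gfay,rkzlm,ild] add [eenw,tzlx,xfacg] -> 9 lines: vrr eenw tzlx xfacg trvdk lqtcd vog lho mjva
Hunk 4: at line 6 remove [vog] add [zol,eekg] -> 10 lines: vrr eenw tzlx xfacg trvdk lqtcd zol eekg lho mjva
Hunk 5: at line 1 remove [tzlx,xfacg] add [vpgg,uhkzl,psf] -> 11 lines: vrr eenw vpgg uhkzl psf trvdk lqtcd zol eekg lho mjva
Hunk 6: at line 7 remove [zol,eekg,lho] add [lcw,sxvw] -> 10 lines: vrr eenw vpgg uhkzl psf trvdk lqtcd lcw sxvw mjva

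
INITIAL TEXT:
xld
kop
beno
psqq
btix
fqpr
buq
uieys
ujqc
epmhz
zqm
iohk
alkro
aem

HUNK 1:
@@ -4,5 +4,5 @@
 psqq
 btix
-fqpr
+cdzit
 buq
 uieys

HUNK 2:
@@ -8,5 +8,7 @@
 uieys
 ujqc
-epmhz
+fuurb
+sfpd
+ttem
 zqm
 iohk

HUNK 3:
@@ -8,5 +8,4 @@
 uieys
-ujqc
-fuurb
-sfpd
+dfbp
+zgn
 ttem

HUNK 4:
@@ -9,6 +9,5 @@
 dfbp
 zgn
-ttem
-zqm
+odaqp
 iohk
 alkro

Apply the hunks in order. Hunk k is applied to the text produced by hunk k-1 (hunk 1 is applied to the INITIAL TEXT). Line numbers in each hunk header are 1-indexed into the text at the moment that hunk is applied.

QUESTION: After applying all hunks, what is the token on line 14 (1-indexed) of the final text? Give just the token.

Hunk 1: at line 4 remove [fqpr] add [cdzit] -> 14 lines: xld kop beno psqq btix cdzit buq uieys ujqc epmhz zqm iohk alkro aem
Hunk 2: at line 8 remove [epmhz] add [fuurb,sfpd,ttem] -> 16 lines: xld kop beno psqq btix cdzit buq uieys ujqc fuurb sfpd ttem zqm iohk alkro aem
Hunk 3: at line 8 remove [ujqc,fuurb,sfpd] add [dfbp,zgn] -> 15 lines: xld kop beno psqq btix cdzit buq uieys dfbp zgn ttem zqm iohk alkro aem
Hunk 4: at line 9 remove [ttem,zqm] add [odaqp] -> 14 lines: xld kop beno psqq btix cdzit buq uieys dfbp zgn odaqp iohk alkro aem
Final line 14: aem

Answer: aem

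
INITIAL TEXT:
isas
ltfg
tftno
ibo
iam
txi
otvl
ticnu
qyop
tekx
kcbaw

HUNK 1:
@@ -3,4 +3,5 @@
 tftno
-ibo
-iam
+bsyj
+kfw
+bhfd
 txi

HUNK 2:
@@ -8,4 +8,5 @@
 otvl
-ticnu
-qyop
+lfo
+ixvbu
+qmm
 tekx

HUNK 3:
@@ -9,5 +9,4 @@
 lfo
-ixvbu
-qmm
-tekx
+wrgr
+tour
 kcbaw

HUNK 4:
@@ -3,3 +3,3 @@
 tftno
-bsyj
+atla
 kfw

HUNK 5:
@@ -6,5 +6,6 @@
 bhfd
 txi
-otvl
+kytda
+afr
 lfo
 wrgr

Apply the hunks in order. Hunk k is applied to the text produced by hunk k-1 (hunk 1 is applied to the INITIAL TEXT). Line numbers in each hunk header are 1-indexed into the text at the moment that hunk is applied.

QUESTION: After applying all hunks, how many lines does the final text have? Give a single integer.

Hunk 1: at line 3 remove [ibo,iam] add [bsyj,kfw,bhfd] -> 12 lines: isas ltfg tftno bsyj kfw bhfd txi otvl ticnu qyop tekx kcbaw
Hunk 2: at line 8 remove [ticnu,qyop] add [lfo,ixvbu,qmm] -> 13 lines: isas ltfg tftno bsyj kfw bhfd txi otvl lfo ixvbu qmm tekx kcbaw
Hunk 3: at line 9 remove [ixvbu,qmm,tekx] add [wrgr,tour] -> 12 lines: isas ltfg tftno bsyj kfw bhfd txi otvl lfo wrgr tour kcbaw
Hunk 4: at line 3 remove [bsyj] add [atla] -> 12 lines: isas ltfg tftno atla kfw bhfd txi otvl lfo wrgr tour kcbaw
Hunk 5: at line 6 remove [otvl] add [kytda,afr] -> 13 lines: isas ltfg tftno atla kfw bhfd txi kytda afr lfo wrgr tour kcbaw
Final line count: 13

Answer: 13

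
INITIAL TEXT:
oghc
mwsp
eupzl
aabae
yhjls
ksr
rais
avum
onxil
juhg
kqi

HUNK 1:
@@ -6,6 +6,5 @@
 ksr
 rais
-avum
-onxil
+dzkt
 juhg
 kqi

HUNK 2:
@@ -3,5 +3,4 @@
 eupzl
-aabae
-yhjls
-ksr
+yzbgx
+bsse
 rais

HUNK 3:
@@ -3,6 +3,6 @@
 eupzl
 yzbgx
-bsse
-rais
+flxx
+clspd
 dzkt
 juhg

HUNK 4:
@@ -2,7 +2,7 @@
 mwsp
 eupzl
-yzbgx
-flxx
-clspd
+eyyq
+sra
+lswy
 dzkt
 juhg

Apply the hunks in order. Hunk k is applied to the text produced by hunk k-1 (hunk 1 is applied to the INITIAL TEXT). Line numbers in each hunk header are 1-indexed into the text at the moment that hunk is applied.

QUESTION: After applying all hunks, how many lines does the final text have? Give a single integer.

Answer: 9

Derivation:
Hunk 1: at line 6 remove [avum,onxil] add [dzkt] -> 10 lines: oghc mwsp eupzl aabae yhjls ksr rais dzkt juhg kqi
Hunk 2: at line 3 remove [aabae,yhjls,ksr] add [yzbgx,bsse] -> 9 lines: oghc mwsp eupzl yzbgx bsse rais dzkt juhg kqi
Hunk 3: at line 3 remove [bsse,rais] add [flxx,clspd] -> 9 lines: oghc mwsp eupzl yzbgx flxx clspd dzkt juhg kqi
Hunk 4: at line 2 remove [yzbgx,flxx,clspd] add [eyyq,sra,lswy] -> 9 lines: oghc mwsp eupzl eyyq sra lswy dzkt juhg kqi
Final line count: 9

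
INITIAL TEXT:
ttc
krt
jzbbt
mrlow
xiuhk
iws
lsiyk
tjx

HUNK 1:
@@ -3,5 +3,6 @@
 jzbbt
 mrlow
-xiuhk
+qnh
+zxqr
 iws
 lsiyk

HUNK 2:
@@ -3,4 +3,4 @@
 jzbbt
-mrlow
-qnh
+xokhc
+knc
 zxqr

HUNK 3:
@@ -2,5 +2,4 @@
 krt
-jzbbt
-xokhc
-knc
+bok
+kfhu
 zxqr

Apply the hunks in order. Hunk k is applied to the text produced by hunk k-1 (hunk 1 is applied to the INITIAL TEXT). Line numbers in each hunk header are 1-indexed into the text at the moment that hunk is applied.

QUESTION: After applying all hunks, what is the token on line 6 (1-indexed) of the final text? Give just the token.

Hunk 1: at line 3 remove [xiuhk] add [qnh,zxqr] -> 9 lines: ttc krt jzbbt mrlow qnh zxqr iws lsiyk tjx
Hunk 2: at line 3 remove [mrlow,qnh] add [xokhc,knc] -> 9 lines: ttc krt jzbbt xokhc knc zxqr iws lsiyk tjx
Hunk 3: at line 2 remove [jzbbt,xokhc,knc] add [bok,kfhu] -> 8 lines: ttc krt bok kfhu zxqr iws lsiyk tjx
Final line 6: iws

Answer: iws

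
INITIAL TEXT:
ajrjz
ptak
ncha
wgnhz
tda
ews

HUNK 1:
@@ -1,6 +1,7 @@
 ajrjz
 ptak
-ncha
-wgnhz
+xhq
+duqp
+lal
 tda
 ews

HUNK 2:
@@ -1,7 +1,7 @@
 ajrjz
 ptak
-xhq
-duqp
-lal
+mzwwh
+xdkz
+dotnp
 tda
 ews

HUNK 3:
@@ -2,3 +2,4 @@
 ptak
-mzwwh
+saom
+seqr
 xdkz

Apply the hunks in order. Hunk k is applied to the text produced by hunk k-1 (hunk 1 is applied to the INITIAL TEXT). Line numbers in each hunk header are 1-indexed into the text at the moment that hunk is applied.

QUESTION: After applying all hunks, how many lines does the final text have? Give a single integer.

Answer: 8

Derivation:
Hunk 1: at line 1 remove [ncha,wgnhz] add [xhq,duqp,lal] -> 7 lines: ajrjz ptak xhq duqp lal tda ews
Hunk 2: at line 1 remove [xhq,duqp,lal] add [mzwwh,xdkz,dotnp] -> 7 lines: ajrjz ptak mzwwh xdkz dotnp tda ews
Hunk 3: at line 2 remove [mzwwh] add [saom,seqr] -> 8 lines: ajrjz ptak saom seqr xdkz dotnp tda ews
Final line count: 8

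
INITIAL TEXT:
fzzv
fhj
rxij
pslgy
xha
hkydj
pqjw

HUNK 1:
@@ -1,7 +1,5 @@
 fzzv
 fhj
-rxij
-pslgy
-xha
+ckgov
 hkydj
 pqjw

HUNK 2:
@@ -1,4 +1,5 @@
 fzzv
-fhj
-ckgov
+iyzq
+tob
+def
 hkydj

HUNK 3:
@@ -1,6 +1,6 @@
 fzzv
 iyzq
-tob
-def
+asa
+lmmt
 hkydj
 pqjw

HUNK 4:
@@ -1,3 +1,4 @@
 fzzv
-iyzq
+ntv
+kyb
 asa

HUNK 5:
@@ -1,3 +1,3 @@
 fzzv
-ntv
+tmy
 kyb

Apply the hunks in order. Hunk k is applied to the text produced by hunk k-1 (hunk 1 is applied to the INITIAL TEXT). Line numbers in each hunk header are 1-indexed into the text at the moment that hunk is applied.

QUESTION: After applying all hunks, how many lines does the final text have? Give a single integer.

Answer: 7

Derivation:
Hunk 1: at line 1 remove [rxij,pslgy,xha] add [ckgov] -> 5 lines: fzzv fhj ckgov hkydj pqjw
Hunk 2: at line 1 remove [fhj,ckgov] add [iyzq,tob,def] -> 6 lines: fzzv iyzq tob def hkydj pqjw
Hunk 3: at line 1 remove [tob,def] add [asa,lmmt] -> 6 lines: fzzv iyzq asa lmmt hkydj pqjw
Hunk 4: at line 1 remove [iyzq] add [ntv,kyb] -> 7 lines: fzzv ntv kyb asa lmmt hkydj pqjw
Hunk 5: at line 1 remove [ntv] add [tmy] -> 7 lines: fzzv tmy kyb asa lmmt hkydj pqjw
Final line count: 7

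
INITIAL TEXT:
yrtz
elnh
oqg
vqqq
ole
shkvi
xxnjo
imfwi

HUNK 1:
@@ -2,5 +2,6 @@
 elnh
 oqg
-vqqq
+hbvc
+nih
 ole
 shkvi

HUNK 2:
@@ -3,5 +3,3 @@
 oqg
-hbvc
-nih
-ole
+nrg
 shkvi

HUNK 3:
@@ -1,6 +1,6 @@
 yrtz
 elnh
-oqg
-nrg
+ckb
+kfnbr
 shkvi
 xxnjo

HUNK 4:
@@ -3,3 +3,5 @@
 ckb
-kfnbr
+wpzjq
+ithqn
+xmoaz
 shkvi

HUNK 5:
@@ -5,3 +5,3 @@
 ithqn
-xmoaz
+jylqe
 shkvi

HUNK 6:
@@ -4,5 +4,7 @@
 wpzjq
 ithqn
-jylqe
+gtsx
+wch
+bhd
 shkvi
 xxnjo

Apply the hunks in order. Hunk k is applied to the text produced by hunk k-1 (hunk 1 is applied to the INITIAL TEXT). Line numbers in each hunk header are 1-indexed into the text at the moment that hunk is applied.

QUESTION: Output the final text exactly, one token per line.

Hunk 1: at line 2 remove [vqqq] add [hbvc,nih] -> 9 lines: yrtz elnh oqg hbvc nih ole shkvi xxnjo imfwi
Hunk 2: at line 3 remove [hbvc,nih,ole] add [nrg] -> 7 lines: yrtz elnh oqg nrg shkvi xxnjo imfwi
Hunk 3: at line 1 remove [oqg,nrg] add [ckb,kfnbr] -> 7 lines: yrtz elnh ckb kfnbr shkvi xxnjo imfwi
Hunk 4: at line 3 remove [kfnbr] add [wpzjq,ithqn,xmoaz] -> 9 lines: yrtz elnh ckb wpzjq ithqn xmoaz shkvi xxnjo imfwi
Hunk 5: at line 5 remove [xmoaz] add [jylqe] -> 9 lines: yrtz elnh ckb wpzjq ithqn jylqe shkvi xxnjo imfwi
Hunk 6: at line 4 remove [jylqe] add [gtsx,wch,bhd] -> 11 lines: yrtz elnh ckb wpzjq ithqn gtsx wch bhd shkvi xxnjo imfwi

Answer: yrtz
elnh
ckb
wpzjq
ithqn
gtsx
wch
bhd
shkvi
xxnjo
imfwi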